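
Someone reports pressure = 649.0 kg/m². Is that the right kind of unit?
No

pressure has SI base units: kg / (m * s^2)
kg/m² does NOT reduce to kg / (m * s^2); a valid unit for pressure would be e.g. Pa.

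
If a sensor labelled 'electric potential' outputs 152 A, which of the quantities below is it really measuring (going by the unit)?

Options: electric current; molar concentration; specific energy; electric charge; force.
electric current

electric potential should have units dimensionally equivalent to kg * m^2 / (A * s^3) (e.g. V).
The given unit 'A' reduces to A. Of the listed options, that is the dimensionality of electric current.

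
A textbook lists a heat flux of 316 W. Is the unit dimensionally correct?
No

heat flux has SI base units: kg / s^3
W does NOT reduce to kg / s^3; a valid unit for heat flux would be e.g. W/m².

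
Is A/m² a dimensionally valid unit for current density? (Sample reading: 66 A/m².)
Yes

current density has SI base units: A / m^2
A/m² reduces to the same SI base units, so it is a valid unit for current density.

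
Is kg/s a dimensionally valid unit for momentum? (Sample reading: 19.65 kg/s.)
No

momentum has SI base units: kg * m / s
kg/s does NOT reduce to kg * m / s; a valid unit for momentum would be e.g. kg·m/s.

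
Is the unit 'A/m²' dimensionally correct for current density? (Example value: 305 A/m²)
Yes

current density has SI base units: A / m^2
A/m² reduces to the same SI base units, so it is a valid unit for current density.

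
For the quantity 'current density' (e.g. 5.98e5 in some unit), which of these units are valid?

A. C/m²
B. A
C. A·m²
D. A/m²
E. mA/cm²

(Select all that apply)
D, E

current density has SI base units: A / m^2

Checking each option against A / m^2:
  A. C/m²: ✗ does not match
  B. A: ✗ does not match
  C. A·m²: ✗ does not match
  D. A/m²: ✓ matches
  E. mA/cm²: ✓ matches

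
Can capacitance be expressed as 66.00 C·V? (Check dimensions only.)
No

capacitance has SI base units: A^2 * s^4 / (kg * m^2)
C·V does NOT reduce to A^2 * s^4 / (kg * m^2); a valid unit for capacitance would be e.g. F.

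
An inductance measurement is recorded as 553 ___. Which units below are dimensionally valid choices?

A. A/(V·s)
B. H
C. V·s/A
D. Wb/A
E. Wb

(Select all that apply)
B, C, D

inductance has SI base units: kg * m^2 / (A^2 * s^2)

Checking each option against kg * m^2 / (A^2 * s^2):
  A. A/(V·s): ✗ does not match
  B. H: ✓ matches
  C. V·s/A: ✓ matches
  D. Wb/A: ✓ matches
  E. Wb: ✗ does not match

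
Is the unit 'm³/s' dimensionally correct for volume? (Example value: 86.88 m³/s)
No

volume has SI base units: m^3
m³/s does NOT reduce to m^3; a valid unit for volume would be e.g. m³.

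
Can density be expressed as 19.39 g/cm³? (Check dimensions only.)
Yes

density has SI base units: kg / m^3
g/cm³ reduces to the same SI base units, so it is a valid unit for density.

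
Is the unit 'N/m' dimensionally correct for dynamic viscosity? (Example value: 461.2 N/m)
No

dynamic viscosity has SI base units: kg / (m * s)
N/m does NOT reduce to kg / (m * s); a valid unit for dynamic viscosity would be e.g. Pa·s.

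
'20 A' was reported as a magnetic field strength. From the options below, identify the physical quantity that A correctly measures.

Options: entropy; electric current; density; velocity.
electric current

magnetic field strength should have units dimensionally equivalent to A / m (e.g. A/m).
The given unit 'A' reduces to A. Of the listed options, that is the dimensionality of electric current.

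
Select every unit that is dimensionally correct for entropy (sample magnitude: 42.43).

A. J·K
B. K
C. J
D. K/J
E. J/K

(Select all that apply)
E

entropy has SI base units: kg * m^2 / (s^2 * K)

Checking each option against kg * m^2 / (s^2 * K):
  A. J·K: ✗ does not match
  B. K: ✗ does not match
  C. J: ✗ does not match
  D. K/J: ✗ does not match
  E. J/K: ✓ matches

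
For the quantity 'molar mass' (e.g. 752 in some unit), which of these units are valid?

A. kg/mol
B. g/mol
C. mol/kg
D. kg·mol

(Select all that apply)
A, B

molar mass has SI base units: kg / mol

Checking each option against kg / mol:
  A. kg/mol: ✓ matches
  B. g/mol: ✓ matches
  C. mol/kg: ✗ does not match
  D. kg·mol: ✗ does not match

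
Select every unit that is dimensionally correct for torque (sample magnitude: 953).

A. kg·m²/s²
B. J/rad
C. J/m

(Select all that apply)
A, B

torque has SI base units: kg * m^2 / s^2

Checking each option against kg * m^2 / s^2:
  A. kg·m²/s²: ✓ matches
  B. J/rad: ✓ matches
  C. J/m: ✗ does not match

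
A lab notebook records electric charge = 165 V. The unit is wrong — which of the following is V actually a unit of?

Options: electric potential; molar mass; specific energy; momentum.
electric potential

electric charge should have units dimensionally equivalent to A * s (e.g. C).
The given unit 'V' reduces to kg * m^2 / (A * s^3). Of the listed options, that is the dimensionality of electric potential.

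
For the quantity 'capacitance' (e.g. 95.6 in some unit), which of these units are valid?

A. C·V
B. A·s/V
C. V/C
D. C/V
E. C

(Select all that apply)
B, D

capacitance has SI base units: A^2 * s^4 / (kg * m^2)

Checking each option against A^2 * s^4 / (kg * m^2):
  A. C·V: ✗ does not match
  B. A·s/V: ✓ matches
  C. V/C: ✗ does not match
  D. C/V: ✓ matches
  E. C: ✗ does not match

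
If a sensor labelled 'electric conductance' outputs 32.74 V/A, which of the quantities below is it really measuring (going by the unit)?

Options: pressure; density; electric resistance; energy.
electric resistance

electric conductance should have units dimensionally equivalent to A^2 * s^3 / (kg * m^2) (e.g. S).
The given unit 'V/A' reduces to kg * m^2 / (A^2 * s^3). Of the listed options, that is the dimensionality of electric resistance.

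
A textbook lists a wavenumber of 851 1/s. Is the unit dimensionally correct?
No

wavenumber has SI base units: 1 / m
1/s does NOT reduce to 1 / m; a valid unit for wavenumber would be e.g. 1/m.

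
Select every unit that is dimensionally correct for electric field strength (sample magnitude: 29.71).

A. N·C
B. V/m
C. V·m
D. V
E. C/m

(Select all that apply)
B

electric field strength has SI base units: kg * m / (A * s^3)

Checking each option against kg * m / (A * s^3):
  A. N·C: ✗ does not match
  B. V/m: ✓ matches
  C. V·m: ✗ does not match
  D. V: ✗ does not match
  E. C/m: ✗ does not match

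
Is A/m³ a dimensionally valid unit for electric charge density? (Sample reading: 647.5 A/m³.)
No

electric charge density has SI base units: A * s / m^3
A/m³ does NOT reduce to A * s / m^3; a valid unit for electric charge density would be e.g. C/m³.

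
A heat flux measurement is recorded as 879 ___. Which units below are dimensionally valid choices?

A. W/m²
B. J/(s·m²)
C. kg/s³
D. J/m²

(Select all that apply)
A, B, C

heat flux has SI base units: kg / s^3

Checking each option against kg / s^3:
  A. W/m²: ✓ matches
  B. J/(s·m²): ✓ matches
  C. kg/s³: ✓ matches
  D. J/m²: ✗ does not match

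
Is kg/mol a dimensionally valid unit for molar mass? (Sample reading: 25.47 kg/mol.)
Yes

molar mass has SI base units: kg / mol
kg/mol reduces to the same SI base units, so it is a valid unit for molar mass.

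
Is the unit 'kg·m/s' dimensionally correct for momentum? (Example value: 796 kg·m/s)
Yes

momentum has SI base units: kg * m / s
kg·m/s reduces to the same SI base units, so it is a valid unit for momentum.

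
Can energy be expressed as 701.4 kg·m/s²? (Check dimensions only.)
No

energy has SI base units: kg * m^2 / s^2
kg·m/s² does NOT reduce to kg * m^2 / s^2; a valid unit for energy would be e.g. J.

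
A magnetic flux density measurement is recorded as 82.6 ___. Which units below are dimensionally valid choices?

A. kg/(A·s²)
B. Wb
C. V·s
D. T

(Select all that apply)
A, D

magnetic flux density has SI base units: kg / (A * s^2)

Checking each option against kg / (A * s^2):
  A. kg/(A·s²): ✓ matches
  B. Wb: ✗ does not match
  C. V·s: ✗ does not match
  D. T: ✓ matches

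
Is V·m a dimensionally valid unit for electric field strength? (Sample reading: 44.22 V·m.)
No

electric field strength has SI base units: kg * m / (A * s^3)
V·m does NOT reduce to kg * m / (A * s^3); a valid unit for electric field strength would be e.g. V/m.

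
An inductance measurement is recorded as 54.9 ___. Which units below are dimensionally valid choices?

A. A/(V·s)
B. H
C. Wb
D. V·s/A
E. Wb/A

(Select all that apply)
B, D, E

inductance has SI base units: kg * m^2 / (A^2 * s^2)

Checking each option against kg * m^2 / (A^2 * s^2):
  A. A/(V·s): ✗ does not match
  B. H: ✓ matches
  C. Wb: ✗ does not match
  D. V·s/A: ✓ matches
  E. Wb/A: ✓ matches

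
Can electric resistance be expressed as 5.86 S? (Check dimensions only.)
No

electric resistance has SI base units: kg * m^2 / (A^2 * s^3)
S does NOT reduce to kg * m^2 / (A^2 * s^3); a valid unit for electric resistance would be e.g. Ω.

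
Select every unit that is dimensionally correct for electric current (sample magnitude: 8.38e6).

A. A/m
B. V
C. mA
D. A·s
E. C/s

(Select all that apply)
C, E

electric current has SI base units: A

Checking each option against A:
  A. A/m: ✗ does not match
  B. V: ✗ does not match
  C. mA: ✓ matches
  D. A·s: ✗ does not match
  E. C/s: ✓ matches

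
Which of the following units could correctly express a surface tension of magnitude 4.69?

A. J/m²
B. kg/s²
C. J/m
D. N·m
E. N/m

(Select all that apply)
A, B, E

surface tension has SI base units: kg / s^2

Checking each option against kg / s^2:
  A. J/m²: ✓ matches
  B. kg/s²: ✓ matches
  C. J/m: ✗ does not match
  D. N·m: ✗ does not match
  E. N/m: ✓ matches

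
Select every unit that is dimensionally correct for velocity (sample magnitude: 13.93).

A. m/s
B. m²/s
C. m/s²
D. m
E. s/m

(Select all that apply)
A

velocity has SI base units: m / s

Checking each option against m / s:
  A. m/s: ✓ matches
  B. m²/s: ✗ does not match
  C. m/s²: ✗ does not match
  D. m: ✗ does not match
  E. s/m: ✗ does not match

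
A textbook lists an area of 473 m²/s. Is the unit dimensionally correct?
No

area has SI base units: m^2
m²/s does NOT reduce to m^2; a valid unit for area would be e.g. m².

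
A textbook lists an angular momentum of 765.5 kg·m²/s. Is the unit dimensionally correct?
Yes

angular momentum has SI base units: kg * m^2 / s
kg·m²/s reduces to the same SI base units, so it is a valid unit for angular momentum.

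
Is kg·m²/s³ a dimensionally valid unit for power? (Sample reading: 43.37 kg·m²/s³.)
Yes

power has SI base units: kg * m^2 / s^3
kg·m²/s³ reduces to the same SI base units, so it is a valid unit for power.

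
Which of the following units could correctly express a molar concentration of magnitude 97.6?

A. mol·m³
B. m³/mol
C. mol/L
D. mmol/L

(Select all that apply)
C, D

molar concentration has SI base units: mol / m^3

Checking each option against mol / m^3:
  A. mol·m³: ✗ does not match
  B. m³/mol: ✗ does not match
  C. mol/L: ✓ matches
  D. mmol/L: ✓ matches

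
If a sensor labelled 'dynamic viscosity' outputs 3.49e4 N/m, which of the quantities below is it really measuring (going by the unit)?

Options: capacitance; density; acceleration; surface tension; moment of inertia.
surface tension

dynamic viscosity should have units dimensionally equivalent to kg / (m * s) (e.g. Pa·s).
The given unit 'N/m' reduces to kg / s^2. Of the listed options, that is the dimensionality of surface tension.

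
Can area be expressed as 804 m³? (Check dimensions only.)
No

area has SI base units: m^2
m³ does NOT reduce to m^2; a valid unit for area would be e.g. m².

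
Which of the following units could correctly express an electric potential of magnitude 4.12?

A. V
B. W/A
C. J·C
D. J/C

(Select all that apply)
A, B, D

electric potential has SI base units: kg * m^2 / (A * s^3)

Checking each option against kg * m^2 / (A * s^3):
  A. V: ✓ matches
  B. W/A: ✓ matches
  C. J·C: ✗ does not match
  D. J/C: ✓ matches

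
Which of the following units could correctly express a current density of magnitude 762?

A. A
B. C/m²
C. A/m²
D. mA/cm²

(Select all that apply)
C, D

current density has SI base units: A / m^2

Checking each option against A / m^2:
  A. A: ✗ does not match
  B. C/m²: ✗ does not match
  C. A/m²: ✓ matches
  D. mA/cm²: ✓ matches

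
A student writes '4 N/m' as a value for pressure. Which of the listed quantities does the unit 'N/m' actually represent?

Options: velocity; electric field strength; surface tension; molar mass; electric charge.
surface tension

pressure should have units dimensionally equivalent to kg / (m * s^2) (e.g. Pa).
The given unit 'N/m' reduces to kg / s^2. Of the listed options, that is the dimensionality of surface tension.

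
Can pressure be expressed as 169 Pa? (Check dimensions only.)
Yes

pressure has SI base units: kg / (m * s^2)
Pa reduces to the same SI base units, so it is a valid unit for pressure.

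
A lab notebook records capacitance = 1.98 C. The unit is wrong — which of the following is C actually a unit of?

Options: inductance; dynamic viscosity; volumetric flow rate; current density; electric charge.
electric charge

capacitance should have units dimensionally equivalent to A^2 * s^4 / (kg * m^2) (e.g. F).
The given unit 'C' reduces to A * s. Of the listed options, that is the dimensionality of electric charge.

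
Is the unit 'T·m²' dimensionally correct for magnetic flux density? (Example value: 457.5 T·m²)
No

magnetic flux density has SI base units: kg / (A * s^2)
T·m² does NOT reduce to kg / (A * s^2); a valid unit for magnetic flux density would be e.g. T.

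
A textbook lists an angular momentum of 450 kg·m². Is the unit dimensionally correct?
No

angular momentum has SI base units: kg * m^2 / s
kg·m² does NOT reduce to kg * m^2 / s; a valid unit for angular momentum would be e.g. kg·m²/s.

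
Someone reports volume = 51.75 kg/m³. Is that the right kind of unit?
No

volume has SI base units: m^3
kg/m³ does NOT reduce to m^3; a valid unit for volume would be e.g. m³.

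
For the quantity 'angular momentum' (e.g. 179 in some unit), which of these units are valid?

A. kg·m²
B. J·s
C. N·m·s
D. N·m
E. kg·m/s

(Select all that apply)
B, C

angular momentum has SI base units: kg * m^2 / s

Checking each option against kg * m^2 / s:
  A. kg·m²: ✗ does not match
  B. J·s: ✓ matches
  C. N·m·s: ✓ matches
  D. N·m: ✗ does not match
  E. kg·m/s: ✗ does not match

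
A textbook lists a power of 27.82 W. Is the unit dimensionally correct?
Yes

power has SI base units: kg * m^2 / s^3
W reduces to the same SI base units, so it is a valid unit for power.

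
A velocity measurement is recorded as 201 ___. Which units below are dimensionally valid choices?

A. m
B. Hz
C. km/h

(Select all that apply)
C

velocity has SI base units: m / s

Checking each option against m / s:
  A. m: ✗ does not match
  B. Hz: ✗ does not match
  C. km/h: ✓ matches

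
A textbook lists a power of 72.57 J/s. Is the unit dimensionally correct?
Yes

power has SI base units: kg * m^2 / s^3
J/s reduces to the same SI base units, so it is a valid unit for power.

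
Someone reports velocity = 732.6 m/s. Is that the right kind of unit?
Yes

velocity has SI base units: m / s
m/s reduces to the same SI base units, so it is a valid unit for velocity.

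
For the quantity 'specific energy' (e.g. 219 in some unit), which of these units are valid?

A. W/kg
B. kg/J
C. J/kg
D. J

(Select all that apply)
C

specific energy has SI base units: m^2 / s^2

Checking each option against m^2 / s^2:
  A. W/kg: ✗ does not match
  B. kg/J: ✗ does not match
  C. J/kg: ✓ matches
  D. J: ✗ does not match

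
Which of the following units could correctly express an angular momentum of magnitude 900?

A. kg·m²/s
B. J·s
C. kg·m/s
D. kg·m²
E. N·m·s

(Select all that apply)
A, B, E

angular momentum has SI base units: kg * m^2 / s

Checking each option against kg * m^2 / s:
  A. kg·m²/s: ✓ matches
  B. J·s: ✓ matches
  C. kg·m/s: ✗ does not match
  D. kg·m²: ✗ does not match
  E. N·m·s: ✓ matches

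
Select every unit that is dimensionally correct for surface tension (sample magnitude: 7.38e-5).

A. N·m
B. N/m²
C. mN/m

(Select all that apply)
C

surface tension has SI base units: kg / s^2

Checking each option against kg / s^2:
  A. N·m: ✗ does not match
  B. N/m²: ✗ does not match
  C. mN/m: ✓ matches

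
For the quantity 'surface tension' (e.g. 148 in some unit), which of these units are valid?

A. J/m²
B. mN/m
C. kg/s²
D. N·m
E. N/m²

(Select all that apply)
A, B, C

surface tension has SI base units: kg / s^2

Checking each option against kg / s^2:
  A. J/m²: ✓ matches
  B. mN/m: ✓ matches
  C. kg/s²: ✓ matches
  D. N·m: ✗ does not match
  E. N/m²: ✗ does not match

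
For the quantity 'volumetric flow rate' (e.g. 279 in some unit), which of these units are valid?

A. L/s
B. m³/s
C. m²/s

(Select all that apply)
A, B

volumetric flow rate has SI base units: m^3 / s

Checking each option against m^3 / s:
  A. L/s: ✓ matches
  B. m³/s: ✓ matches
  C. m²/s: ✗ does not match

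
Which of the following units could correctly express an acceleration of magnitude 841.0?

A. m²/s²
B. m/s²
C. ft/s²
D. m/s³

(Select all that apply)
B, C

acceleration has SI base units: m / s^2

Checking each option against m / s^2:
  A. m²/s²: ✗ does not match
  B. m/s²: ✓ matches
  C. ft/s²: ✓ matches
  D. m/s³: ✗ does not match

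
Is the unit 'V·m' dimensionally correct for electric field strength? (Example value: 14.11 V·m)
No

electric field strength has SI base units: kg * m / (A * s^3)
V·m does NOT reduce to kg * m / (A * s^3); a valid unit for electric field strength would be e.g. V/m.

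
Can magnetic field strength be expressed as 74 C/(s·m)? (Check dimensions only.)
Yes

magnetic field strength has SI base units: A / m
C/(s·m) reduces to the same SI base units, so it is a valid unit for magnetic field strength.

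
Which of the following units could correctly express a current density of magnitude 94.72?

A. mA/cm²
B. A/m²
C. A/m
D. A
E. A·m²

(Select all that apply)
A, B

current density has SI base units: A / m^2

Checking each option against A / m^2:
  A. mA/cm²: ✓ matches
  B. A/m²: ✓ matches
  C. A/m: ✗ does not match
  D. A: ✗ does not match
  E. A·m²: ✗ does not match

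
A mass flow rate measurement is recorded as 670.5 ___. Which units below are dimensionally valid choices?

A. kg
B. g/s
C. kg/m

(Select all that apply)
B

mass flow rate has SI base units: kg / s

Checking each option against kg / s:
  A. kg: ✗ does not match
  B. g/s: ✓ matches
  C. kg/m: ✗ does not match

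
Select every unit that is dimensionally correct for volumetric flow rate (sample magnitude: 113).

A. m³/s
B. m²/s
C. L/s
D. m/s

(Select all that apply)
A, C

volumetric flow rate has SI base units: m^3 / s

Checking each option against m^3 / s:
  A. m³/s: ✓ matches
  B. m²/s: ✗ does not match
  C. L/s: ✓ matches
  D. m/s: ✗ does not match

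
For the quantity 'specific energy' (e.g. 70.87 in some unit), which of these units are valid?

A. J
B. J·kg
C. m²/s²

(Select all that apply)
C

specific energy has SI base units: m^2 / s^2

Checking each option against m^2 / s^2:
  A. J: ✗ does not match
  B. J·kg: ✗ does not match
  C. m²/s²: ✓ matches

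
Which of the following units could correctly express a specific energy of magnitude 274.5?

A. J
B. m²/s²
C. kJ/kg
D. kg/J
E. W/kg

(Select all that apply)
B, C

specific energy has SI base units: m^2 / s^2

Checking each option against m^2 / s^2:
  A. J: ✗ does not match
  B. m²/s²: ✓ matches
  C. kJ/kg: ✓ matches
  D. kg/J: ✗ does not match
  E. W/kg: ✗ does not match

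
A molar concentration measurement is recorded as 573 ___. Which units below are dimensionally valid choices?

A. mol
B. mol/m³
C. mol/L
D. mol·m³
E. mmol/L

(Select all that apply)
B, C, E

molar concentration has SI base units: mol / m^3

Checking each option against mol / m^3:
  A. mol: ✗ does not match
  B. mol/m³: ✓ matches
  C. mol/L: ✓ matches
  D. mol·m³: ✗ does not match
  E. mmol/L: ✓ matches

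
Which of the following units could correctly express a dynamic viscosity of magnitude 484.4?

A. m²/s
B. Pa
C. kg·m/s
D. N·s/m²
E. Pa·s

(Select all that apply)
D, E

dynamic viscosity has SI base units: kg / (m * s)

Checking each option against kg / (m * s):
  A. m²/s: ✗ does not match
  B. Pa: ✗ does not match
  C. kg·m/s: ✗ does not match
  D. N·s/m²: ✓ matches
  E. Pa·s: ✓ matches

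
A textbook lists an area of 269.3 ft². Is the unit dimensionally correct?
Yes

area has SI base units: m^2
ft² reduces to the same SI base units, so it is a valid unit for area.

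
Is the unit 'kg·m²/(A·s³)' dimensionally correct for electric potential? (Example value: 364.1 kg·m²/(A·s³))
Yes

electric potential has SI base units: kg * m^2 / (A * s^3)
kg·m²/(A·s³) reduces to the same SI base units, so it is a valid unit for electric potential.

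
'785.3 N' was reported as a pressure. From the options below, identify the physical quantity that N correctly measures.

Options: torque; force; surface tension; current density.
force

pressure should have units dimensionally equivalent to kg / (m * s^2) (e.g. Pa).
The given unit 'N' reduces to kg * m / s^2. Of the listed options, that is the dimensionality of force.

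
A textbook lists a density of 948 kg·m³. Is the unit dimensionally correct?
No

density has SI base units: kg / m^3
kg·m³ does NOT reduce to kg / m^3; a valid unit for density would be e.g. kg/m³.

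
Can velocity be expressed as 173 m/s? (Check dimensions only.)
Yes

velocity has SI base units: m / s
m/s reduces to the same SI base units, so it is a valid unit for velocity.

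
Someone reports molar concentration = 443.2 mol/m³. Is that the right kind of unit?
Yes

molar concentration has SI base units: mol / m^3
mol/m³ reduces to the same SI base units, so it is a valid unit for molar concentration.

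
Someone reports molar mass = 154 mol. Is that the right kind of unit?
No

molar mass has SI base units: kg / mol
mol does NOT reduce to kg / mol; a valid unit for molar mass would be e.g. kg/mol.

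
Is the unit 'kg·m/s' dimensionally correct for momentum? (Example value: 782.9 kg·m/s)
Yes

momentum has SI base units: kg * m / s
kg·m/s reduces to the same SI base units, so it is a valid unit for momentum.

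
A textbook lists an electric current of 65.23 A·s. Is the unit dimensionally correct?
No

electric current has SI base units: A
A·s does NOT reduce to A; a valid unit for electric current would be e.g. A.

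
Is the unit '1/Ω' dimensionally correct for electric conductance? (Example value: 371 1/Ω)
Yes

electric conductance has SI base units: A^2 * s^3 / (kg * m^2)
1/Ω reduces to the same SI base units, so it is a valid unit for electric conductance.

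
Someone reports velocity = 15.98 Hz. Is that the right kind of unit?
No

velocity has SI base units: m / s
Hz does NOT reduce to m / s; a valid unit for velocity would be e.g. m/s.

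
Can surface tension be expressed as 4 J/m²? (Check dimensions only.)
Yes

surface tension has SI base units: kg / s^2
J/m² reduces to the same SI base units, so it is a valid unit for surface tension.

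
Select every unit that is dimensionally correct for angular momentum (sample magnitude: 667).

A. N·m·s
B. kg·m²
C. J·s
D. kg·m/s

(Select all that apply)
A, C

angular momentum has SI base units: kg * m^2 / s

Checking each option against kg * m^2 / s:
  A. N·m·s: ✓ matches
  B. kg·m²: ✗ does not match
  C. J·s: ✓ matches
  D. kg·m/s: ✗ does not match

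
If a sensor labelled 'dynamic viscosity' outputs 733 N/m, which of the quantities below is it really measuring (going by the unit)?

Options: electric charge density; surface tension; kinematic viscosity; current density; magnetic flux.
surface tension

dynamic viscosity should have units dimensionally equivalent to kg / (m * s) (e.g. Pa·s).
The given unit 'N/m' reduces to kg / s^2. Of the listed options, that is the dimensionality of surface tension.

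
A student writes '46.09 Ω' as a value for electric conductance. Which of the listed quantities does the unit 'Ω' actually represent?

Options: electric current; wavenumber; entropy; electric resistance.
electric resistance

electric conductance should have units dimensionally equivalent to A^2 * s^3 / (kg * m^2) (e.g. S).
The given unit 'Ω' reduces to kg * m^2 / (A^2 * s^3). Of the listed options, that is the dimensionality of electric resistance.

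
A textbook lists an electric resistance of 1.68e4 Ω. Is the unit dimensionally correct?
Yes

electric resistance has SI base units: kg * m^2 / (A^2 * s^3)
Ω reduces to the same SI base units, so it is a valid unit for electric resistance.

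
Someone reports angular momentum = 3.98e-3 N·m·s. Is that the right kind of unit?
Yes

angular momentum has SI base units: kg * m^2 / s
N·m·s reduces to the same SI base units, so it is a valid unit for angular momentum.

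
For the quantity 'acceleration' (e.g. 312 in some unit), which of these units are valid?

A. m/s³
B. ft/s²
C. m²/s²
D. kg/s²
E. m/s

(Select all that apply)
B

acceleration has SI base units: m / s^2

Checking each option against m / s^2:
  A. m/s³: ✗ does not match
  B. ft/s²: ✓ matches
  C. m²/s²: ✗ does not match
  D. kg/s²: ✗ does not match
  E. m/s: ✗ does not match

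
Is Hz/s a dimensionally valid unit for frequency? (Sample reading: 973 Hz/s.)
No

frequency has SI base units: 1 / s
Hz/s does NOT reduce to 1 / s; a valid unit for frequency would be e.g. Hz.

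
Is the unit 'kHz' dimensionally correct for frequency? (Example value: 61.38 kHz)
Yes

frequency has SI base units: 1 / s
kHz reduces to the same SI base units, so it is a valid unit for frequency.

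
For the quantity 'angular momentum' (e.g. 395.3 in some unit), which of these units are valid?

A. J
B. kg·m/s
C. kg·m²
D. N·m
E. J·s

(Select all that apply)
E

angular momentum has SI base units: kg * m^2 / s

Checking each option against kg * m^2 / s:
  A. J: ✗ does not match
  B. kg·m/s: ✗ does not match
  C. kg·m²: ✗ does not match
  D. N·m: ✗ does not match
  E. J·s: ✓ matches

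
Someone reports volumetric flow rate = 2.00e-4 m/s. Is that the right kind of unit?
No

volumetric flow rate has SI base units: m^3 / s
m/s does NOT reduce to m^3 / s; a valid unit for volumetric flow rate would be e.g. m³/s.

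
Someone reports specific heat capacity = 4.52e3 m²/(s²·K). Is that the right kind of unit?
Yes

specific heat capacity has SI base units: m^2 / (s^2 * K)
m²/(s²·K) reduces to the same SI base units, so it is a valid unit for specific heat capacity.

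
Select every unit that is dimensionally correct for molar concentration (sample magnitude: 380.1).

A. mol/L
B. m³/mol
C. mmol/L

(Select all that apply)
A, C

molar concentration has SI base units: mol / m^3

Checking each option against mol / m^3:
  A. mol/L: ✓ matches
  B. m³/mol: ✗ does not match
  C. mmol/L: ✓ matches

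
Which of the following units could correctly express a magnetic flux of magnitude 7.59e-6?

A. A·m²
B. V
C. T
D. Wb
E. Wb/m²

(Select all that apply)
D

magnetic flux has SI base units: kg * m^2 / (A * s^2)

Checking each option against kg * m^2 / (A * s^2):
  A. A·m²: ✗ does not match
  B. V: ✗ does not match
  C. T: ✗ does not match
  D. Wb: ✓ matches
  E. Wb/m²: ✗ does not match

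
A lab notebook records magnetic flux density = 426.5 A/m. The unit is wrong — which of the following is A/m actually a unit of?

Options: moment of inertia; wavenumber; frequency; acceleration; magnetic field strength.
magnetic field strength

magnetic flux density should have units dimensionally equivalent to kg / (A * s^2) (e.g. T).
The given unit 'A/m' reduces to A / m. Of the listed options, that is the dimensionality of magnetic field strength.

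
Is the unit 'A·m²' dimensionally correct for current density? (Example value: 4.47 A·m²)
No

current density has SI base units: A / m^2
A·m² does NOT reduce to A / m^2; a valid unit for current density would be e.g. A/m².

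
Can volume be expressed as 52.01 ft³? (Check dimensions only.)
Yes

volume has SI base units: m^3
ft³ reduces to the same SI base units, so it is a valid unit for volume.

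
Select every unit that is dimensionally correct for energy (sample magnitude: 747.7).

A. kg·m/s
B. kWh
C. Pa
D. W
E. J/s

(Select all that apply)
B

energy has SI base units: kg * m^2 / s^2

Checking each option against kg * m^2 / s^2:
  A. kg·m/s: ✗ does not match
  B. kWh: ✓ matches
  C. Pa: ✗ does not match
  D. W: ✗ does not match
  E. J/s: ✗ does not match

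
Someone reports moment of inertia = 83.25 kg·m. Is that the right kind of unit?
No

moment of inertia has SI base units: kg * m^2
kg·m does NOT reduce to kg * m^2; a valid unit for moment of inertia would be e.g. kg·m².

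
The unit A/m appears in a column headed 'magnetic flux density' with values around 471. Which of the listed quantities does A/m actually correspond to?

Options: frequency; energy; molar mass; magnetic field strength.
magnetic field strength

magnetic flux density should have units dimensionally equivalent to kg / (A * s^2) (e.g. T).
The given unit 'A/m' reduces to A / m. Of the listed options, that is the dimensionality of magnetic field strength.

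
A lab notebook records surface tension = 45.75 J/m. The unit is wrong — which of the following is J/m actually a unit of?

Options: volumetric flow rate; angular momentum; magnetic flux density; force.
force

surface tension should have units dimensionally equivalent to kg / s^2 (e.g. N/m).
The given unit 'J/m' reduces to kg * m / s^2. Of the listed options, that is the dimensionality of force.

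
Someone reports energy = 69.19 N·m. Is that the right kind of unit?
Yes

energy has SI base units: kg * m^2 / s^2
N·m reduces to the same SI base units, so it is a valid unit for energy.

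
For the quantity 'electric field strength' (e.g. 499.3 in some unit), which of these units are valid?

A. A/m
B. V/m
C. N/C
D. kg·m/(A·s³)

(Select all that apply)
B, C, D

electric field strength has SI base units: kg * m / (A * s^3)

Checking each option against kg * m / (A * s^3):
  A. A/m: ✗ does not match
  B. V/m: ✓ matches
  C. N/C: ✓ matches
  D. kg·m/(A·s³): ✓ matches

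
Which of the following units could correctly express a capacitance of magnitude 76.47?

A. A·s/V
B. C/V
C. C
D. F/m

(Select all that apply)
A, B

capacitance has SI base units: A^2 * s^4 / (kg * m^2)

Checking each option against A^2 * s^4 / (kg * m^2):
  A. A·s/V: ✓ matches
  B. C/V: ✓ matches
  C. C: ✗ does not match
  D. F/m: ✗ does not match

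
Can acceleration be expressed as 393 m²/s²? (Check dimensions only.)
No

acceleration has SI base units: m / s^2
m²/s² does NOT reduce to m / s^2; a valid unit for acceleration would be e.g. m/s².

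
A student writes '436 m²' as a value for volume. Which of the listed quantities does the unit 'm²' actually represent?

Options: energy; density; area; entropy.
area

volume should have units dimensionally equivalent to m^3 (e.g. m³).
The given unit 'm²' reduces to m^2. Of the listed options, that is the dimensionality of area.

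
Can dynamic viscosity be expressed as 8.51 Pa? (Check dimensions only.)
No

dynamic viscosity has SI base units: kg / (m * s)
Pa does NOT reduce to kg / (m * s); a valid unit for dynamic viscosity would be e.g. Pa·s.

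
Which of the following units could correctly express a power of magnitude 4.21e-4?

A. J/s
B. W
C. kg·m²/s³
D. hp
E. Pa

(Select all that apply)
A, B, C, D

power has SI base units: kg * m^2 / s^3

Checking each option against kg * m^2 / s^3:
  A. J/s: ✓ matches
  B. W: ✓ matches
  C. kg·m²/s³: ✓ matches
  D. hp: ✓ matches
  E. Pa: ✗ does not match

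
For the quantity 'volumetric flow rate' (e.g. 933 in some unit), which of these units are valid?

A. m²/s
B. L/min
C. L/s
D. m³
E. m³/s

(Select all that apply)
B, C, E

volumetric flow rate has SI base units: m^3 / s

Checking each option against m^3 / s:
  A. m²/s: ✗ does not match
  B. L/min: ✓ matches
  C. L/s: ✓ matches
  D. m³: ✗ does not match
  E. m³/s: ✓ matches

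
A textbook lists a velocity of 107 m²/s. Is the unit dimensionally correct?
No

velocity has SI base units: m / s
m²/s does NOT reduce to m / s; a valid unit for velocity would be e.g. m/s.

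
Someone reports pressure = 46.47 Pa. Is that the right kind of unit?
Yes

pressure has SI base units: kg / (m * s^2)
Pa reduces to the same SI base units, so it is a valid unit for pressure.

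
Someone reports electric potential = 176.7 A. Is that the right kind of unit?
No

electric potential has SI base units: kg * m^2 / (A * s^3)
A does NOT reduce to kg * m^2 / (A * s^3); a valid unit for electric potential would be e.g. V.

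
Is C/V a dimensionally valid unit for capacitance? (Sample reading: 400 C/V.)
Yes

capacitance has SI base units: A^2 * s^4 / (kg * m^2)
C/V reduces to the same SI base units, so it is a valid unit for capacitance.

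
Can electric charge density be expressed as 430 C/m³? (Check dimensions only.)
Yes

electric charge density has SI base units: A * s / m^3
C/m³ reduces to the same SI base units, so it is a valid unit for electric charge density.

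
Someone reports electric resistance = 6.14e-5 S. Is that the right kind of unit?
No

electric resistance has SI base units: kg * m^2 / (A^2 * s^3)
S does NOT reduce to kg * m^2 / (A^2 * s^3); a valid unit for electric resistance would be e.g. Ω.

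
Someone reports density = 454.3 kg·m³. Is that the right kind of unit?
No

density has SI base units: kg / m^3
kg·m³ does NOT reduce to kg / m^3; a valid unit for density would be e.g. kg/m³.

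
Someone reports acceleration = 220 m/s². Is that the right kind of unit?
Yes

acceleration has SI base units: m / s^2
m/s² reduces to the same SI base units, so it is a valid unit for acceleration.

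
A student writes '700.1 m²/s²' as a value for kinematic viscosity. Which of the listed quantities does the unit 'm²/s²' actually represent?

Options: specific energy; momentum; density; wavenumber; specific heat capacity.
specific energy

kinematic viscosity should have units dimensionally equivalent to m^2 / s (e.g. m²/s).
The given unit 'm²/s²' reduces to m^2 / s^2. Of the listed options, that is the dimensionality of specific energy.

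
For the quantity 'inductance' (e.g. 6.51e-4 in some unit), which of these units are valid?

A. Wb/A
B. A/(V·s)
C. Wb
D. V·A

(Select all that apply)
A

inductance has SI base units: kg * m^2 / (A^2 * s^2)

Checking each option against kg * m^2 / (A^2 * s^2):
  A. Wb/A: ✓ matches
  B. A/(V·s): ✗ does not match
  C. Wb: ✗ does not match
  D. V·A: ✗ does not match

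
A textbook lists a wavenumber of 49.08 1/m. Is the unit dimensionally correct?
Yes

wavenumber has SI base units: 1 / m
1/m reduces to the same SI base units, so it is a valid unit for wavenumber.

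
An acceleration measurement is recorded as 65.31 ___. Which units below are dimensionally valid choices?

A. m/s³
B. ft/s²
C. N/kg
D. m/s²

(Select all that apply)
B, C, D

acceleration has SI base units: m / s^2

Checking each option against m / s^2:
  A. m/s³: ✗ does not match
  B. ft/s²: ✓ matches
  C. N/kg: ✓ matches
  D. m/s²: ✓ matches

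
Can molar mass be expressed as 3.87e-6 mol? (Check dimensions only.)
No

molar mass has SI base units: kg / mol
mol does NOT reduce to kg / mol; a valid unit for molar mass would be e.g. kg/mol.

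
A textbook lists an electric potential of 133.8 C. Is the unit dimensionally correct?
No

electric potential has SI base units: kg * m^2 / (A * s^3)
C does NOT reduce to kg * m^2 / (A * s^3); a valid unit for electric potential would be e.g. V.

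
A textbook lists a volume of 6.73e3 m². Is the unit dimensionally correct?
No

volume has SI base units: m^3
m² does NOT reduce to m^3; a valid unit for volume would be e.g. m³.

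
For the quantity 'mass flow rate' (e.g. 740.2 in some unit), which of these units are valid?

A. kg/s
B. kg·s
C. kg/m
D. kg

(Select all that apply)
A

mass flow rate has SI base units: kg / s

Checking each option against kg / s:
  A. kg/s: ✓ matches
  B. kg·s: ✗ does not match
  C. kg/m: ✗ does not match
  D. kg: ✗ does not match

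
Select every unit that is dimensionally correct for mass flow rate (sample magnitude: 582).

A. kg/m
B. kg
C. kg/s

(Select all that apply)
C

mass flow rate has SI base units: kg / s

Checking each option against kg / s:
  A. kg/m: ✗ does not match
  B. kg: ✗ does not match
  C. kg/s: ✓ matches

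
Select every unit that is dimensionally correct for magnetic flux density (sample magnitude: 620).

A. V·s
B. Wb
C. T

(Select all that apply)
C

magnetic flux density has SI base units: kg / (A * s^2)

Checking each option against kg / (A * s^2):
  A. V·s: ✗ does not match
  B. Wb: ✗ does not match
  C. T: ✓ matches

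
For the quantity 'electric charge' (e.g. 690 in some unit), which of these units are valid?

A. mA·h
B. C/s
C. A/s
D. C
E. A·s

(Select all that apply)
A, D, E

electric charge has SI base units: A * s

Checking each option against A * s:
  A. mA·h: ✓ matches
  B. C/s: ✗ does not match
  C. A/s: ✗ does not match
  D. C: ✓ matches
  E. A·s: ✓ matches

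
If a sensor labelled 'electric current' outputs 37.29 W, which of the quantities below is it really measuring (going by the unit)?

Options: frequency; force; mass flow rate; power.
power

electric current should have units dimensionally equivalent to A (e.g. A).
The given unit 'W' reduces to kg * m^2 / s^3. Of the listed options, that is the dimensionality of power.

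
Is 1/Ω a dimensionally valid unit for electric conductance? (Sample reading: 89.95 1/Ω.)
Yes

electric conductance has SI base units: A^2 * s^3 / (kg * m^2)
1/Ω reduces to the same SI base units, so it is a valid unit for electric conductance.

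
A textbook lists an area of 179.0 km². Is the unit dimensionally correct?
Yes

area has SI base units: m^2
km² reduces to the same SI base units, so it is a valid unit for area.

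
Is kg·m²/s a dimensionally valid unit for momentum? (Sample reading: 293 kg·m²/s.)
No

momentum has SI base units: kg * m / s
kg·m²/s does NOT reduce to kg * m / s; a valid unit for momentum would be e.g. kg·m/s.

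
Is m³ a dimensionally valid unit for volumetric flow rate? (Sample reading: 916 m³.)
No

volumetric flow rate has SI base units: m^3 / s
m³ does NOT reduce to m^3 / s; a valid unit for volumetric flow rate would be e.g. m³/s.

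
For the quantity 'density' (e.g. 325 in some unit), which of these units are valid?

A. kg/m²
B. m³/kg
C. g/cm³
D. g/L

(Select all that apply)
C, D

density has SI base units: kg / m^3

Checking each option against kg / m^3:
  A. kg/m²: ✗ does not match
  B. m³/kg: ✗ does not match
  C. g/cm³: ✓ matches
  D. g/L: ✓ matches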